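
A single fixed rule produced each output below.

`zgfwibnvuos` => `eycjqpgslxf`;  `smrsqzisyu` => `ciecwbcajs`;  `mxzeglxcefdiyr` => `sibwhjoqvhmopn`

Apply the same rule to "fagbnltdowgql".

qavpkqlxvdnyg

Looking at the pairs, the operation is to move the last 3 characters to the front (rotate right by 3), then shift every letter 10 places forward in the alphabet (wrapping around).
Working it through for "fagbnltdowgql": intermediate "gqlfagbnltdow", final "qavpkqlxvdnyg".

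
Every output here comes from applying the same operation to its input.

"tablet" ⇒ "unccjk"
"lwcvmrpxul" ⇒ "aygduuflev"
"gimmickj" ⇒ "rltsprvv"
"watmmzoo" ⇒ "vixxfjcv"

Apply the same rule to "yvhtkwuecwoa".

dnlfxjheqctf

Looking at the pairs, the operation is to shift every letter 9 places forward in the alphabet (wrapping around), then swap the front and back halves of the string.
For "yvhtkwuecwoa", step one produces "heqctfdnlfxj"; step two turns that into "dnlfxjheqctf".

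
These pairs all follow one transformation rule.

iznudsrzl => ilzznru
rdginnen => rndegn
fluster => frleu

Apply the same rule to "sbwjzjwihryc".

scbywrjhzi

What's happening: take characters alternately from the front and the back (1st, last, 2nd, 2nd-last, ...), then delete the last 2 characters.
Applying both steps to "sbwjzjwihryc": "scbywrjhzijw", then "scbywrjhzi".
(Check on "iznudsrzl": → "ilzznrusd" → "ilzznru" ✓)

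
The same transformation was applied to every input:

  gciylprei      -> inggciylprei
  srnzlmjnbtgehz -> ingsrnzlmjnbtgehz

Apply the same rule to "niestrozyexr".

ingniestrozyexr

What's happening: prepend "ing".
On "niestrozyexr" that produces "ingniestrozyexr".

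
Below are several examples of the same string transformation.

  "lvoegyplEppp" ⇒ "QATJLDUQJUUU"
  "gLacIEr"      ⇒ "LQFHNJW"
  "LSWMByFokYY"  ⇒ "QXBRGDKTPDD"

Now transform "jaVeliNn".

Each output is the input with this applied: shift every letter 5 places forward in the alphabet (wrapping around), then convert every letter to uppercase.
Applying both steps to "jaVeliNn": "ofAjqnSs", then "OFAJQNSS".

OFAJQNSS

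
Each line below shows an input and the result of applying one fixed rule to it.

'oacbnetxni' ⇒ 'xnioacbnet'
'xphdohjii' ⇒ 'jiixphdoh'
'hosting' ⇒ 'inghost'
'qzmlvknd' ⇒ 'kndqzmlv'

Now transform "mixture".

Each output is the input with this applied: move the last 3 characters to the front (rotate right by 3).
Doing the same to "mixture": "uremixt".

uremixt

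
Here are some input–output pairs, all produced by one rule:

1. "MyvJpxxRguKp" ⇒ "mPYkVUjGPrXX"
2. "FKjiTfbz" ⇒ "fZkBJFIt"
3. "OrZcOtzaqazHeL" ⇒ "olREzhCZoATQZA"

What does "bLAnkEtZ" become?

BzlTaeNK

The rule is to take characters alternately from the front and the back (1st, last, 2nd, 2nd-last, ...), then flip the case of every letter.
On "bLAnkEtZ": the first step gives "bZLtAEnk", and the second then gives "BzlTaeNK".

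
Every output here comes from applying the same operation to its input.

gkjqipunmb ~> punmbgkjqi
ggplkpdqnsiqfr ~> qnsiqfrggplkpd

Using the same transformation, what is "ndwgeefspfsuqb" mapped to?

The pattern: swap the front and back halves of the string.
For "ndwgeefspfsuqb" the result is "spfsuqbndwgeef".

spfsuqbndwgeef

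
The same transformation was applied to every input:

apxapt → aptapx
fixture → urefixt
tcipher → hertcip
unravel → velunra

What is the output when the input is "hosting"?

The rule is to move the last 3 characters to the front (rotate right by 3).
On "hosting" that produces "inghost".

inghost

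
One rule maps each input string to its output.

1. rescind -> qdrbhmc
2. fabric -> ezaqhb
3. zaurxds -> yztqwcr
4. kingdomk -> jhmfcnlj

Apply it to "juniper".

itmhodq

The pattern: shift every letter 1 place backward in the alphabet (wrapping around).
On "juniper" that produces "itmhodq".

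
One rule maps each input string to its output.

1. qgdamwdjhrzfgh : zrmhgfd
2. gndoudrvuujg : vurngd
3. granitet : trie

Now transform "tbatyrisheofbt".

The transformation: sort the characters into reverse alphabetical order, then keep every other character starting from the first (positions 1st, 3rd, 5th, ...).
Applying both steps to "tbatyrisheofbt": "ytttsroihfebba", then "ytsoheb".

ytsoheb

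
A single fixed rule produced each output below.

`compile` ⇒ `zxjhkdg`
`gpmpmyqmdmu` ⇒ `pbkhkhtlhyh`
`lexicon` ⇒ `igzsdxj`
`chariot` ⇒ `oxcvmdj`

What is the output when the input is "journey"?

Looking at the pairs, the operation is to move the last character to the front, then shift every letter 5 places backward in the alphabet (wrapping around).
Starting from "journey": after the first operation, "yjourne"; after the second, "tejpmiz".

tejpmiz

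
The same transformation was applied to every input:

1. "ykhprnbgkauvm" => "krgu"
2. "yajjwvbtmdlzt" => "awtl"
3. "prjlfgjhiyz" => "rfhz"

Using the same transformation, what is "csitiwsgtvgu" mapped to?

Each output is the input with this applied: keep one character in every 3, starting at position 2 (positions 2nd, 5th, 8th, ...).
Doing the same to "csitiwsgtvgu": "sigg".

sigg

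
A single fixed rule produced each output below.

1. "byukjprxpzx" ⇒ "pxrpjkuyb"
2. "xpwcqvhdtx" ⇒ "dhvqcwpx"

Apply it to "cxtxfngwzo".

wgnfxtxc

The transformation: reverse the string, then delete the first 2 characters.
For "cxtxfngwzo", step one produces "ozwgnfxtxc"; step two turns that into "wgnfxtxc".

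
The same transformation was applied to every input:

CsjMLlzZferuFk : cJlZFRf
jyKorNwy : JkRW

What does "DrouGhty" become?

In each case the input is transformed by: keep every other character starting from the first (positions 1st, 3rd, 5th, ...), then flip the case of every letter.
Starting from "DrouGhty": after the first operation, "DoGt"; after the second, "dOgT".

dOgT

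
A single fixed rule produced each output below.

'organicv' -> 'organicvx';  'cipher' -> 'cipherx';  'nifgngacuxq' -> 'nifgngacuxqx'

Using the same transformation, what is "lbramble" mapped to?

lbramblex

The transformation: append "x".
For "lbramble" the result is "lbramblex".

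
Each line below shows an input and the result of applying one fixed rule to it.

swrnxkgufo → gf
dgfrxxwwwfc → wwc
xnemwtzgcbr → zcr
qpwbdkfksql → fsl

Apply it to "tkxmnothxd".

What's happening: keep every other character starting from the first (positions 1st, 3rd, 5th, ...), then delete the first 3 characters.
On "tkxmnothxd" that produces "tx".

tx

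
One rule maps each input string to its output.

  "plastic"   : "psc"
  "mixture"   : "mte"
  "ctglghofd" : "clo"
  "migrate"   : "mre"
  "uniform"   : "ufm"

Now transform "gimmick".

What's happening: keep one character in every 3, starting at position 1 (positions 1st, 4th, 7th, ...).
"gimmick" → "gmk".

gmk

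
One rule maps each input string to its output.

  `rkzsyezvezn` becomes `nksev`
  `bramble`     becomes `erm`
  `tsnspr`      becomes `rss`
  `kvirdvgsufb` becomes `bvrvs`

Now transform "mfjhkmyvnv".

What's happening: move the last 2 characters to the front (rotate right by 2), then keep every other character starting from the second (positions 2nd, 4th, 6th, ...).
For "mfjhkmyvnv", step one produces "nvmfjhkmyv"; step two turns that into "vfhmv".
(Check on "kvirdvgsufb": → "fbkvirdvgsu" → "bvrvs" ✓)

vfhmv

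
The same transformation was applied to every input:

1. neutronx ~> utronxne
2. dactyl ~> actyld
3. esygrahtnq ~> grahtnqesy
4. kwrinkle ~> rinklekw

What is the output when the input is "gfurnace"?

urnacegf

The pattern: move the last 2 characters to the front (rotate right by 2), then swap the front and back halves of the string.
Applying both steps to "gfurnace": "cegfurna", then "urnacegf".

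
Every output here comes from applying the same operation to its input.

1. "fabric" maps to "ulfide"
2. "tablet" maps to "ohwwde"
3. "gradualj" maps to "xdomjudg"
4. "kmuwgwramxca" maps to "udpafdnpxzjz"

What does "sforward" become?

zdugviru

The rule is to shift every letter 3 places forward in the alphabet (wrapping around), then swap the front and back halves of the string.
Applying both steps to "sforward": "viruzdug", then "zdugviru".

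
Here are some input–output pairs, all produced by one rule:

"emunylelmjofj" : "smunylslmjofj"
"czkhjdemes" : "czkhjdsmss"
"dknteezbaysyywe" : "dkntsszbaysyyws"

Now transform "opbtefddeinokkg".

opbtsfddsinokkg

Rule — replace every "e" with "s".
So "opbtefddeinokkg" becomes "opbtsfddsinokkg".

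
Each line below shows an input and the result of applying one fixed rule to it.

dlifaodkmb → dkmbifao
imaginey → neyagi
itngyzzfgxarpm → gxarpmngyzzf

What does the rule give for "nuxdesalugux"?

luguxxdesa

Rule — delete the first 2 characters, then swap the front and back halves of the string.
On "nuxdesalugux" that produces "luguxxdesa".
(Check on "dlifaodkmb": → "ifaodkmb" → "dkmbifao" ✓)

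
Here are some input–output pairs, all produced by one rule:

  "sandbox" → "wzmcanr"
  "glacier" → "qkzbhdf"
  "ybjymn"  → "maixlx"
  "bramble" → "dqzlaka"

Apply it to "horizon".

The rule is to shift every letter 1 place backward in the alphabet (wrapping around), then swap the first and last characters.
Working it through for "horizon": intermediate "gnqhynm", final "mnqhyng".

mnqhyng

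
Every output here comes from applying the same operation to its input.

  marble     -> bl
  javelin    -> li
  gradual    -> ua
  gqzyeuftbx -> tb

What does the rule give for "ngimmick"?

The rule is to delete the last character, then keep only the last 2 characters.
"ngimmick" → "ngimmic" → "ic".

ic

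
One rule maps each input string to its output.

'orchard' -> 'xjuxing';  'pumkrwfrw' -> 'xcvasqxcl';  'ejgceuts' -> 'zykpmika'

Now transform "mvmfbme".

What's happening: shift every letter 6 places forward in the alphabet (wrapping around), then move the last 2 characters to the front (rotate right by 2).
"mvmfbme" → "sbslhsk" → "sksbslh".

sksbslh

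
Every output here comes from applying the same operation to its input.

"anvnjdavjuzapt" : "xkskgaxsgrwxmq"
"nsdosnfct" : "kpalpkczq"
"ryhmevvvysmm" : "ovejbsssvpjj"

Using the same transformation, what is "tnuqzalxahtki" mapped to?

qkrnwxiuxeqhf

The pattern: shift every letter 3 places backward in the alphabet (wrapping around).
So "tnuqzalxahtki" becomes "qkrnwxiuxeqhf".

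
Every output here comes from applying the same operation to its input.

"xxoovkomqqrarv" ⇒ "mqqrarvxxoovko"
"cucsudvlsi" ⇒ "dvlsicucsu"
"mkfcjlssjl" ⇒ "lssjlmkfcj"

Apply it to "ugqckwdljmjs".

dljmjsugqckw

In each case the input is transformed by: swap the front and back halves of the string.
So "ugqckwdljmjs" becomes "dljmjsugqckw".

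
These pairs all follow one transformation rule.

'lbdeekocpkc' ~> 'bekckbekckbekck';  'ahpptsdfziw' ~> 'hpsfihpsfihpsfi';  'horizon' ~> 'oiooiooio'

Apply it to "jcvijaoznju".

Each output is the input with this applied: keep every other character starting from the second (positions 2nd, 4th, 6th, ...), then write the whole string 3 times in a row.
"jcvijaoznju" → "ciazj" → "ciazjciazjciazj".

ciazjciazjciazj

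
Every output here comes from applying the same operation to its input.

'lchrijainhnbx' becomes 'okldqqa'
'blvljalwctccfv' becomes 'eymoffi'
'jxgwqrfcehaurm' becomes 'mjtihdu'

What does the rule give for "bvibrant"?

eluq

In each case the input is transformed by: keep every other character starting from the first (positions 1st, 3rd, 5th, ...), then shift every letter 3 places forward in the alphabet (wrapping around).
For "bvibrant" the result is "eluq".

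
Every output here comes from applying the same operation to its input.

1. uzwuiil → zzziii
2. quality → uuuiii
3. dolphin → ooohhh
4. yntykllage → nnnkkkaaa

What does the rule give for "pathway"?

Rule — keep one character in every 3, starting at position 2 (positions 2nd, 5th, 8th, ...), then repeat every character 3 times.
Starting from "pathway": after the first operation, "aw"; after the second, "aaawww".

aaawww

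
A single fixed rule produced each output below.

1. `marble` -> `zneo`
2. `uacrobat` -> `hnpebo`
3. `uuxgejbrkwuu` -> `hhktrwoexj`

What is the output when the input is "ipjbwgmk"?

Rule — shift every letter 13 places forward in the alphabet (wrapping around) — i.e. ROT13, then delete the last 2 characters.
Starting from "ipjbwgmk": after the first operation, "vcwojtzx"; after the second, "vcwojt".
(Check on "marble": → "zneoyr" → "zneo" ✓)

vcwojt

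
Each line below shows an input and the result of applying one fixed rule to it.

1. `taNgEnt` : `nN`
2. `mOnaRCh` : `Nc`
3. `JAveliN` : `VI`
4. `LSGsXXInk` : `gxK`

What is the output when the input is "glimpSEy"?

In each case the input is transformed by: flip the case of every letter, then keep one character in every 3, starting at position 3 (positions 3rd, 6th, 9th, ...).
Applying both steps to "glimpSEy": "GLIMPseY", then "Is".

Is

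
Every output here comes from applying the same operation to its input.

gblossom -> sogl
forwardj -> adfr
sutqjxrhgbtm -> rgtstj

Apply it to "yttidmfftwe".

Looking at the pairs, the operation is to keep every other character starting from the first (positions 1st, 3rd, 5th, ...), then swap the front and back halves of the string.
"yttidmfftwe" → "ytdfte" → "fteytd".

fteytd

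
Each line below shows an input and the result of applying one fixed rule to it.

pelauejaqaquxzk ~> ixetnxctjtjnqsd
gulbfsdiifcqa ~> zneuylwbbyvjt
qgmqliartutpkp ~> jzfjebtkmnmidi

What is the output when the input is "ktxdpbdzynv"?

Rule — shift every letter 7 places backward in the alphabet (wrapping around).
"ktxdpbdzynv" → "dmqwiuwsrgo".

dmqwiuwsrgo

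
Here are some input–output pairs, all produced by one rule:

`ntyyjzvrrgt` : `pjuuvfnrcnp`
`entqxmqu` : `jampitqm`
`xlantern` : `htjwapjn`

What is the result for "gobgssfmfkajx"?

The rule is to swap each adjacent pair of characters (1↔2, 3↔4, ...), then shift every letter 4 places backward in the alphabet (wrapping around).
For "gobgssfmfkajx", step one produces "oggbssmfkfjax"; step two turns that into "kccxooibgbfwt".
(Check on "entqxmqu": → "neqtmxuq" → "jampitqm" ✓)

kccxooibgbfwt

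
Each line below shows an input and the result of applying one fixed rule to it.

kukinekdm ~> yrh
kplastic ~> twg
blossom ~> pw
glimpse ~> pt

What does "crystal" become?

The transformation: shift every letter 4 places forward in the alphabet (wrapping around), then keep one character in every 3, starting at position 2 (positions 2nd, 5th, 8th, ...).
For "crystal", step one produces "gvcwxep"; step two turns that into "vx".
(Check on "glimpse": → "kpmqtwi" → "pt" ✓)

vx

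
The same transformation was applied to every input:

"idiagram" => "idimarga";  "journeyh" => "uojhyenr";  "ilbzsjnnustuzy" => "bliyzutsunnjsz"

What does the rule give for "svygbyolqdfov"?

yvsvofdqloybg

In each case the input is transformed by: move the first 3 characters to the end (rotate left by 3), then reverse the string.
On "svygbyolqdfov": the first step gives "gbyolqdfovsvy", and the second then gives "yvsvofdqloybg".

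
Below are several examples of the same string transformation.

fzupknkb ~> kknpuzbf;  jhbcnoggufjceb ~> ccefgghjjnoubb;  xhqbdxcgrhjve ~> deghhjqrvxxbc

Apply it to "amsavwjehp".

The transformation: sort the characters into alphabetical order, then move the first 2 characters to the end (rotate left by 2).
"amsavwjehp" → "aaehjmpsvw" → "ehjmpsvwaa".
(Check on "xhqbdxcgrhjve": → "bcdeghhjqrvxx" → "deghhjqrvxxbc" ✓)

ehjmpsvwaa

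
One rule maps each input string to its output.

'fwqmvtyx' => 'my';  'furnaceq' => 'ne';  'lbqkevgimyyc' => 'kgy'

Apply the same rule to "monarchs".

ah

The rule is to delete the first character, then keep one character in every 3, starting at position 3 (positions 3rd, 6th, 9th, ...).
"monarchs" → "onarchs" → "ah".
(Check on "furnaceq": → "urnaceq" → "ne" ✓)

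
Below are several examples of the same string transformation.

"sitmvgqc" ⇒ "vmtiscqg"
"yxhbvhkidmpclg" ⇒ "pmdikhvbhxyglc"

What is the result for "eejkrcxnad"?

In each case the input is transformed by: move the last 3 characters to the front (rotate right by 3), then reverse the string.
Applying both steps to "eejkrcxnad": "nadeejkrcx", then "xcrkjeedan".

xcrkjeedan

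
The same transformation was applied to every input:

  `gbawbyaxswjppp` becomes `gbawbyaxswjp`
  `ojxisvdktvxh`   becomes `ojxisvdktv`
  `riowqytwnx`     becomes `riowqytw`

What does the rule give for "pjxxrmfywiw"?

pjxxrmfyw

The pattern: delete the last 2 characters.
Applying that to "pjxxrmfywiw" gives "pjxxrmfyw".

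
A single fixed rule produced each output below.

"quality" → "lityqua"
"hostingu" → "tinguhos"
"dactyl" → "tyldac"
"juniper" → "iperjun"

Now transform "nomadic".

adicnom

Looking at the pairs, the operation is to move the first 3 characters to the end (rotate left by 3).
On "nomadic" that produces "adicnom".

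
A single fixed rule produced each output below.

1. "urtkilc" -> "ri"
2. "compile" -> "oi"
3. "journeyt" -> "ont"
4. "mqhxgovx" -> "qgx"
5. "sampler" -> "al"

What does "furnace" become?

ua

The rule is to keep one character in every 3, starting at position 2 (positions 2nd, 5th, 8th, ...).
On "furnace" that produces "ua".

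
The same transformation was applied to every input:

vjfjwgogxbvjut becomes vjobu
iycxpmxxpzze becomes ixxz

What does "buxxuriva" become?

bxi

The pattern: keep one character in every 3, starting at position 1 (positions 1st, 4th, 7th, ...).
For "buxxuriva" the result is "bxi".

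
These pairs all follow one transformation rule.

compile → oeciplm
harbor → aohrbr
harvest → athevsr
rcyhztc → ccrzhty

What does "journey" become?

oyjnreu

In each case the input is transformed by: swap each adjacent pair of characters (1↔2, 3↔4, ...), then take characters alternately from the front and the back (1st, last, 2nd, 2nd-last, ...).
"journey" → "oyjnreu".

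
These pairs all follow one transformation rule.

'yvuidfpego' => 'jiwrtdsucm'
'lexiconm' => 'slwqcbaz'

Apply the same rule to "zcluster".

qzighsfn

The transformation: shift every letter 12 places backward in the alphabet (wrapping around), then move the first character to the end.
Working it through for "zcluster": intermediate "nqzighsf", final "qzighsfn".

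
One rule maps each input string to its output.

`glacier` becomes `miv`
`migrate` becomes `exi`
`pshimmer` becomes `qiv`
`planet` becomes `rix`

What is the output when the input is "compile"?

Rule — shift every letter 4 places forward in the alphabet (wrapping around), then keep only the last 3 characters.
Working it through for "compile": intermediate "gsqtmpi", final "mpi".

mpi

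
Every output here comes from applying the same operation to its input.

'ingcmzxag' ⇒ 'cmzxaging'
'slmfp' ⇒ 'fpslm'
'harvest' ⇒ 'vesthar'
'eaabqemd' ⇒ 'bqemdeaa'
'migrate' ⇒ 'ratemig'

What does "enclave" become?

laveenc

The pattern: move the first 3 characters to the end (rotate left by 3).
On "enclave" that produces "laveenc".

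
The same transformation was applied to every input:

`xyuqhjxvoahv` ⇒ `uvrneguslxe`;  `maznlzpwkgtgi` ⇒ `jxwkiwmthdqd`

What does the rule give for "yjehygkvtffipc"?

Looking at the pairs, the operation is to delete the last character, then shift every letter 3 places backward in the alphabet (wrapping around).
"yjehygkvtffipc" → "yjehygkvtffip" → "vgbevdhsqccfm".

vgbevdhsqccfm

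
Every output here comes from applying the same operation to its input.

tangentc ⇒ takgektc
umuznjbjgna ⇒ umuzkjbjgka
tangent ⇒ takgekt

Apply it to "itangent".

The pattern: replace every "n" with "k".
Applying that to "itangent" gives "itakgekt".

itakgekt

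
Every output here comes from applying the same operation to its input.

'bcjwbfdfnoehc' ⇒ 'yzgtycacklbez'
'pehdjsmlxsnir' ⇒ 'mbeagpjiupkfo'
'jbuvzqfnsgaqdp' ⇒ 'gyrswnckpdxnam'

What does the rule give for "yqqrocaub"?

The pattern: shift every letter 3 places backward in the alphabet (wrapping around).
Doing the same to "yqqrocaub": "vnnolzxry".

vnnolzxry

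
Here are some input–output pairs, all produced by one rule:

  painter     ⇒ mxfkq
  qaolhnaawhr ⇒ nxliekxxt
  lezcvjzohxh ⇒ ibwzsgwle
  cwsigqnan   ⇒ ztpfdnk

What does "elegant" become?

The pattern: shift every letter 3 places backward in the alphabet (wrapping around), then delete the last 2 characters.
"elegant" → "bibdx".

bibdx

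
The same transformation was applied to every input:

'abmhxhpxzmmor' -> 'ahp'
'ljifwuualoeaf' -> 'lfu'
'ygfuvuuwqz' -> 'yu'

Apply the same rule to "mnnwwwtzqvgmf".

The transformation: keep one character in every 3, starting at position 1 (positions 1st, 4th, 7th, ...), then delete the last 2 characters.
On "mnnwwwtzqvgmf": the first step gives "mwtvf", and the second then gives "mwt".

mwt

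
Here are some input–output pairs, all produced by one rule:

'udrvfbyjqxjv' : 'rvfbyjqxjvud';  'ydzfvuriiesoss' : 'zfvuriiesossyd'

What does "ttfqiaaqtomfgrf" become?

The transformation: move the first 2 characters to the end (rotate left by 2).
Doing the same to "ttfqiaaqtomfgrf": "fqiaaqtomfgrftt".

fqiaaqtomfgrftt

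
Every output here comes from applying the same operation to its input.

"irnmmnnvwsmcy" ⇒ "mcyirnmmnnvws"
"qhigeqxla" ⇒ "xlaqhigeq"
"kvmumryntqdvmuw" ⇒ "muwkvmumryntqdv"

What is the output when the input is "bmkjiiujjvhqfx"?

Rule — move the last 3 characters to the front (rotate right by 3).
On "bmkjiiujjvhqfx" that produces "qfxbmkjiiujjvh".

qfxbmkjiiujjvh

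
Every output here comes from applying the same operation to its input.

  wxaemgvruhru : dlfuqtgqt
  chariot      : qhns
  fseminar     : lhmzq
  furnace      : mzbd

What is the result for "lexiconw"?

The transformation: shift every letter 1 place backward in the alphabet (wrapping around), then delete the first 3 characters.
"lexiconw" → "kdwhbnmv" → "hbnmv".

hbnmv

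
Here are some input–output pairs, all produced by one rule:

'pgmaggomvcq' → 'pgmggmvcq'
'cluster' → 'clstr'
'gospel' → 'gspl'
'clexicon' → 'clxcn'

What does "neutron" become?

ntrn

The pattern: remove every vowel.
For "neutron" the result is "ntrn".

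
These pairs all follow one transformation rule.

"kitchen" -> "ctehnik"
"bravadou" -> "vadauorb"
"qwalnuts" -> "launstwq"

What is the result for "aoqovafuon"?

oqavufnooa

What's happening: swap each adjacent pair of characters (1↔2, 3↔4, ...), then move the first 2 characters to the end (rotate left by 2).
Applying that to "aoqovafuon" gives "oqavufnooa".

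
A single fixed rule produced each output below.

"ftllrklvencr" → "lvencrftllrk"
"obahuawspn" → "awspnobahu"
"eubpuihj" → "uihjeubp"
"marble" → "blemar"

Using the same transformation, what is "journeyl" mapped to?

Rule — swap the front and back halves of the string.
Applying that to "journeyl" gives "neyljour".

neyljour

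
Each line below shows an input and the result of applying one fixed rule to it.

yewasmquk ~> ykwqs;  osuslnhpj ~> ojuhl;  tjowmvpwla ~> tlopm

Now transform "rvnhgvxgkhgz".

The rule is to keep every other character starting from the first (positions 1st, 3rd, 5th, ...), then take characters alternately from the front and the back (1st, last, 2nd, 2nd-last, ...).
On "rvnhgvxgkhgz" that produces "rgnkgx".

rgnkgx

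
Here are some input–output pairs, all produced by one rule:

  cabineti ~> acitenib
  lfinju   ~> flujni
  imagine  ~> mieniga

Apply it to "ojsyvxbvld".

jodlvbxvys

Each output is the input with this applied: reverse the string, then move the last 2 characters to the front (rotate right by 2).
Applying that to "ojsyvxbvld" gives "jodlvbxvys".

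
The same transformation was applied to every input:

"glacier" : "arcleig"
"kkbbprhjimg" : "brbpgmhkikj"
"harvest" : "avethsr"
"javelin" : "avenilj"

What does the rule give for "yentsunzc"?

czeynunts

The rule is to sort the characters into alphabetical order, then take characters alternately from the front and the back (1st, last, 2nd, 2nd-last, ...).
"yentsunzc" → "czeynunts".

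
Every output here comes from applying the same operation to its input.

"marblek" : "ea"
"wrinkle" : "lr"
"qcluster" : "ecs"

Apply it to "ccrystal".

The transformation: move the last 3 characters to the front (rotate right by 3), then keep one character in every 3, starting at position 2 (positions 2nd, 5th, 8th, ...).
Doing the same to "ccrystal": "acs".

acs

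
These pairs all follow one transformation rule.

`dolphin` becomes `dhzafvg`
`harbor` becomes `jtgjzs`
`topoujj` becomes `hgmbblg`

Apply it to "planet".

In each case the input is transformed by: move the first 2 characters to the end (rotate left by 2), then shift every letter 8 places backward in the alphabet (wrapping around).
Working it through for "planet": intermediate "anetpl", final "sfwlhd".

sfwlhd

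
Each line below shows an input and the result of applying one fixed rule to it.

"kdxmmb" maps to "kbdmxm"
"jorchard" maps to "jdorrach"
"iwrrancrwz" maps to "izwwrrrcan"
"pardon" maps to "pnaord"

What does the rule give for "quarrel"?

qluearr

Looking at the pairs, the operation is to take characters alternately from the front and the back (1st, last, 2nd, 2nd-last, ...).
On "quarrel" that produces "qluearr".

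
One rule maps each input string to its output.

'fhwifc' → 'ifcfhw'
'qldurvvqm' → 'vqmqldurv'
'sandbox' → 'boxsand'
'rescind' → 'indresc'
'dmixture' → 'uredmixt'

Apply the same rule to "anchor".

horanc

Rule — move the last 3 characters to the front (rotate right by 3).
For "anchor" the result is "horanc".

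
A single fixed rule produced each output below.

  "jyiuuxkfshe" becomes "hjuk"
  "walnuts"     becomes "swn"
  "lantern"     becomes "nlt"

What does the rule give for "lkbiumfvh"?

fli

Rule — keep one character in every 3, starting at position 1 (positions 1st, 4th, 7th, ...), then move the last character to the front.
"lkbiumfvh" → "lif" → "fli".
(Check on "walnuts": → "wns" → "swn" ✓)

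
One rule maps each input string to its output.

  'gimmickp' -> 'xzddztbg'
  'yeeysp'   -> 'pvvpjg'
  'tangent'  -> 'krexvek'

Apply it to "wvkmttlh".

nmbdkkcy

In each case the input is transformed by: shift every letter 9 places backward in the alphabet (wrapping around).
Applying that to "wvkmttlh" gives "nmbdkkcy".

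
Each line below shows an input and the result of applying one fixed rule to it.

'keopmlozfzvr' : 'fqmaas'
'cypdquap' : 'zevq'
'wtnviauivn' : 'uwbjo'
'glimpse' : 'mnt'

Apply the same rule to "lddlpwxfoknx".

What's happening: keep every other character starting from the second (positions 2nd, 4th, 6th, ...), then shift every letter 1 place forward in the alphabet (wrapping around).
On "lddlpwxfoknx": the first step gives "dlwfkx", and the second then gives "emxgly".

emxgly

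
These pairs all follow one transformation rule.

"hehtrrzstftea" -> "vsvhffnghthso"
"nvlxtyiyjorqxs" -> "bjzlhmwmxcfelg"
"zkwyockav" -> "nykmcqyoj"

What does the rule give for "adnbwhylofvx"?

orbpkvmzctjl

What's happening: shift every letter 12 places backward in the alphabet (wrapping around).
For "adnbwhylofvx" the result is "orbpkvmzctjl".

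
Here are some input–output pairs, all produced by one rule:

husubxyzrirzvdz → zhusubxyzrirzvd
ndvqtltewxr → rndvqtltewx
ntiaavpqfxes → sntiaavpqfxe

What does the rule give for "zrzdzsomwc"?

The pattern: move the last character to the front.
For "zrzdzsomwc" the result is "czrzdzsomw".

czrzdzsomw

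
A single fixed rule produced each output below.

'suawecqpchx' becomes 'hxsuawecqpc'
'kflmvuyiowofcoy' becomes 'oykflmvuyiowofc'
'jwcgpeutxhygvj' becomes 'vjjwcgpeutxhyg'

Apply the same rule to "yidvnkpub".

Rule — move the last 2 characters to the front (rotate right by 2).
On "yidvnkpub" that produces "ubyidvnkp".

ubyidvnkp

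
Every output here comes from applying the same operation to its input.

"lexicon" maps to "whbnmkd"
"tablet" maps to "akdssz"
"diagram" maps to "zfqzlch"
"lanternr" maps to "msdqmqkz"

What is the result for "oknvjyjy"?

muixixnj

The transformation: shift every letter 1 place backward in the alphabet (wrapping around), then move the first 2 characters to the end (rotate left by 2).
On "oknvjyjy" that produces "muixixnj".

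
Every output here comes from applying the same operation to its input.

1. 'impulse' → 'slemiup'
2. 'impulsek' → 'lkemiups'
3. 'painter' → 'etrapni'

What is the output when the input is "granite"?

Each output is the input with this applied: swap each adjacent pair of characters (1↔2, 3↔4, ...), then move the last 3 characters to the front (rotate right by 3).
So "granite" becomes "tiergna".

tiergna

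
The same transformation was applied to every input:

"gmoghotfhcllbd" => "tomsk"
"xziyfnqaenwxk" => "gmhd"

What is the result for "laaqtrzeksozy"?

halv

Looking at the pairs, the operation is to keep one character in every 3, starting at position 2 (positions 2nd, 5th, 8th, ...), then shift every letter 7 places forward in the alphabet (wrapping around).
"laaqtrzeksozy" → "ateo" → "halv".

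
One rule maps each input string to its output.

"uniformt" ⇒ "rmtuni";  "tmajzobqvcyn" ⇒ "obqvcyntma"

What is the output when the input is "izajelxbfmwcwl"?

Rule — move the first 3 characters to the end (rotate left by 3), then delete the first 2 characters.
On "izajelxbfmwcwl": the first step gives "jelxbfmwcwliza", and the second then gives "lxbfmwcwliza".

lxbfmwcwliza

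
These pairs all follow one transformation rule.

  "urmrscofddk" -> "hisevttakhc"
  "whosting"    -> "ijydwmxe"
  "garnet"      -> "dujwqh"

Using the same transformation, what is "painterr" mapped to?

djuhhfqy

The pattern: move the first 3 characters to the end (rotate left by 3), then shift every letter 10 places backward in the alphabet (wrapping around).
"painterr" → "nterrpai" → "djuhhfqy".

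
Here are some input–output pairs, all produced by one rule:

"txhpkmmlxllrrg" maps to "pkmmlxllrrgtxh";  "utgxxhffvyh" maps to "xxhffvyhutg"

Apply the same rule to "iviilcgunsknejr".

The pattern: move the first 3 characters to the end (rotate left by 3).
Doing the same to "iviilcgunsknejr": "ilcgunsknejrivi".

ilcgunsknejrivi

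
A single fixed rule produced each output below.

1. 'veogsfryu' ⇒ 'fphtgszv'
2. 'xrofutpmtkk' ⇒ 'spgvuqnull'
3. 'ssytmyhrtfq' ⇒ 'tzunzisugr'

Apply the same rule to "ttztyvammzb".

uauzwbnnac

In each case the input is transformed by: shift every letter 1 place forward in the alphabet (wrapping around), then delete the first character.
Applying both steps to "ttztyvammzb": "uuauzwbnnac", then "uauzwbnnac".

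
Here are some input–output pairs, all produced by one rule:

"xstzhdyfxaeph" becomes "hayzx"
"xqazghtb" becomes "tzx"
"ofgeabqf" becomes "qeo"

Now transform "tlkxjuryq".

rxt

Rule — keep one character in every 3, starting at position 1 (positions 1st, 4th, 7th, ...), then reverse the string.
Applying both steps to "tlkxjuryq": "txr", then "rxt".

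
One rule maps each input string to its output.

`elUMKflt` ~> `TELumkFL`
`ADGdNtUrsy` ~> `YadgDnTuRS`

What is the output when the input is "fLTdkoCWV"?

The transformation: flip the case of every letter, then move the last character to the front.
For "fLTdkoCWV", step one produces "FltDKOcwv"; step two turns that into "vFltDKOcw".
(Check on "ADGdNtUrsy": → "adgDnTuRSY" → "YadgDnTuRS" ✓)

vFltDKOcw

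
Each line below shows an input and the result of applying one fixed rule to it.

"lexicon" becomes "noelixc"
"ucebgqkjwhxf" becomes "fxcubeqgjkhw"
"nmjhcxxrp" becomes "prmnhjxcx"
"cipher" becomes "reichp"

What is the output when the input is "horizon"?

noohirz

Rule — move the last 2 characters to the front (rotate right by 2), then swap each adjacent pair of characters (1↔2, 3↔4, ...).
On "horizon" that produces "noohirz".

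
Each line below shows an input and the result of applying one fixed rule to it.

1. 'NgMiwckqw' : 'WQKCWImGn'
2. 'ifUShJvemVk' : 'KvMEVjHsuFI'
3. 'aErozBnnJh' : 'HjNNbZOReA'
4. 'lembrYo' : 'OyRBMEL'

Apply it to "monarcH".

The pattern: reverse the string, then flip the case of every letter.
Applying both steps to "monarcH": "Hcranom", then "hCRANOM".
(Check on "NgMiwckqw": → "wqkcwiMgN" → "WQKCWImGn" ✓)

hCRANOM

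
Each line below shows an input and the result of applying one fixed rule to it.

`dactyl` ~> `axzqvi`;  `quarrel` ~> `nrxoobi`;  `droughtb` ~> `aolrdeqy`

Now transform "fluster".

What's happening: shift every letter 3 places backward in the alphabet (wrapping around).
Doing the same to "fluster": "cirpqbo".

cirpqbo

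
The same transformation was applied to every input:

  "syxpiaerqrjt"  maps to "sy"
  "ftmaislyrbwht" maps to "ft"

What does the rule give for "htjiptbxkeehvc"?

ht

The pattern: keep only the first 2 characters.
Doing the same to "htjiptbxkeehvc": "ht".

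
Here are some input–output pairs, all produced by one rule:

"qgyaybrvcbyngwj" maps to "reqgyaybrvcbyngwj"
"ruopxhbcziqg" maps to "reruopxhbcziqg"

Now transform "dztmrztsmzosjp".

redztmrztsmzosjp

The transformation: prepend "re".
Applying that to "dztmrztsmzosjp" gives "redztmrztsmzosjp".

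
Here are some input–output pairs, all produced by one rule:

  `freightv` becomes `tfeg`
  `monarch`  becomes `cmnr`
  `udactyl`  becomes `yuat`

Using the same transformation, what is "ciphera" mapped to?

rcpe

Each output is the input with this applied: move the last 2 characters to the front (rotate right by 2), then keep every other character starting from the first (positions 1st, 3rd, 5th, ...).
Working it through for "ciphera": intermediate "raciphe", final "rcpe".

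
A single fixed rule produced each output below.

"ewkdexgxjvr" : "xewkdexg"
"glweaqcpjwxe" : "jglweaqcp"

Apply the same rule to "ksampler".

pksam

The transformation: delete the last 3 characters, then move the last character to the front.
On "ksampler": the first step gives "ksamp", and the second then gives "pksam".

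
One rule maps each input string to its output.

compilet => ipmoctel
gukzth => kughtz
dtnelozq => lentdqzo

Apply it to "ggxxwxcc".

The pattern: reverse the string, then move the first 3 characters to the end (rotate left by 3).
Working it through for "ggxxwxcc": intermediate "ccxwxxgg", final "wxxggccx".

wxxggccx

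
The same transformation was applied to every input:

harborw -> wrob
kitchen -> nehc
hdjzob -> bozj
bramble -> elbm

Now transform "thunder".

The transformation: reverse the string, then keep only the first 4 characters.
Working it through for "thunder": intermediate "rednuht", final "redn".

redn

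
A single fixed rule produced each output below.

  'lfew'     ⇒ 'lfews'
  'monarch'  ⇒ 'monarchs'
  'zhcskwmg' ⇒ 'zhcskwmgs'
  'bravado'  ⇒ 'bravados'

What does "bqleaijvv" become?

What's happening: append "s".
On "bqleaijvv" that produces "bqleaijvvs".

bqleaijvvs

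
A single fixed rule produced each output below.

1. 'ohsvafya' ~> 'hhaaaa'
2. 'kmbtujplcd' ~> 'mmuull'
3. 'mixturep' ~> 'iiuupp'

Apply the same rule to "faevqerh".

What's happening: keep one character in every 3, starting at position 2 (positions 2nd, 5th, 8th, ...), then double every character.
Applying both steps to "faevqerh": "aqh", then "aaqqhh".

aaqqhh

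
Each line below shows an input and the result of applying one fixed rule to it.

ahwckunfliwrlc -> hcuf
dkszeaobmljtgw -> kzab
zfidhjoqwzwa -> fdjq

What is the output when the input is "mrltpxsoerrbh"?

Each output is the input with this applied: keep every other character starting from the second (positions 2nd, 4th, 6th, ...), then keep only the first 4 characters.
Starting from "mrltpxsoerrbh": after the first operation, "rtxorb"; after the second, "rtxo".

rtxo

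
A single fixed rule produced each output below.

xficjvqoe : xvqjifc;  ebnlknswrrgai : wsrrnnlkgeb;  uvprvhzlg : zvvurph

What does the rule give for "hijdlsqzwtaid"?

zwtsqljihda

Rule — delete the last 2 characters, then sort the characters into reverse alphabetical order.
Starting from "hijdlsqzwtaid": after the first operation, "hijdlsqzwta"; after the second, "zwtsqljihda".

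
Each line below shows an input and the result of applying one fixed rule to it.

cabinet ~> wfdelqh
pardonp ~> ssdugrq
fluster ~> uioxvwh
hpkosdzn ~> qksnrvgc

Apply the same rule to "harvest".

The pattern: move the last character to the front, then shift every letter 3 places forward in the alphabet (wrapping around).
For "harvest", step one produces "tharves"; step two turns that into "wkduyhv".

wkduyhv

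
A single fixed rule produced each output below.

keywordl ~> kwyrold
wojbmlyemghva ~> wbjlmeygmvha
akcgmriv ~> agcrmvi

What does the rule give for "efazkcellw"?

Each output is the input with this applied: swap each adjacent pair of characters (1↔2, 3↔4, ...), then delete the first character.
Applying both steps to "efazkcellw": "fezacklewl", then "ezacklewl".

ezacklewl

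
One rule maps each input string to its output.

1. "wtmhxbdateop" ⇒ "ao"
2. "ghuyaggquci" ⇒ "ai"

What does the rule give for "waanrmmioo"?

ai

Each output is the input with this applied: keep one character in every 3, starting at position 2 (positions 2nd, 5th, 8th, ...), then keep only the vowels.
On "waanrmmioo": the first step gives "ari", and the second then gives "ai".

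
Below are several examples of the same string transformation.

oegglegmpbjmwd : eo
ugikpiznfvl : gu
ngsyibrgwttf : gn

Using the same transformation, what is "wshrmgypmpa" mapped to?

The rule is to swap each adjacent pair of characters (1↔2, 3↔4, ...), then keep only the first 2 characters.
Starting from "wshrmgypmpa": after the first operation, "swrhgmpypma"; after the second, "sw".

sw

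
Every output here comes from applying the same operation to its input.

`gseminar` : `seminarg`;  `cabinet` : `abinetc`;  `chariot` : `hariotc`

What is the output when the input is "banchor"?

anchorb

Looking at the pairs, the operation is to move the first character to the end.
"banchor" → "anchorb".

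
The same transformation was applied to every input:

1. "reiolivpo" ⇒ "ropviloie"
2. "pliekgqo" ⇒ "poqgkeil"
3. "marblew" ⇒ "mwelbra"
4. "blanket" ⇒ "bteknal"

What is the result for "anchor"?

arohcn

Each output is the input with this applied: reverse the string, then move the last character to the front.
Starting from "anchor": after the first operation, "rohcna"; after the second, "arohcn".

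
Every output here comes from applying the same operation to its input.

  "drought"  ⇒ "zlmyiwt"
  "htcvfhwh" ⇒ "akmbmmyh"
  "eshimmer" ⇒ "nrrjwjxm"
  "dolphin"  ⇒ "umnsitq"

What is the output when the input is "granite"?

snyjlwf

Each output is the input with this applied: move the first 3 characters to the end (rotate left by 3), then shift every letter 5 places forward in the alphabet (wrapping around).
Applying both steps to "granite": "nitegra", then "snyjlwf".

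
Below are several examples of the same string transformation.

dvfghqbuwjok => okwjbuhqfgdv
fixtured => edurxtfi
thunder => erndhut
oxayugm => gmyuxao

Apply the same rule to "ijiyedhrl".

rldhyejii

Rule — reverse the string, then swap each adjacent pair of characters (1↔2, 3↔4, ...).
"ijiyedhrl" → "rldhyejii".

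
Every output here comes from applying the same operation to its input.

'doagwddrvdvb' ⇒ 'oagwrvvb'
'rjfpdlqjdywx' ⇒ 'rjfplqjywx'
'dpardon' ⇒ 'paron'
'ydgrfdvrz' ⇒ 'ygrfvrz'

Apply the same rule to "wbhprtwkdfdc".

The rule is to remove every "d".
For "wbhprtwkdfdc" the result is "wbhprtwkfc".

wbhprtwkfc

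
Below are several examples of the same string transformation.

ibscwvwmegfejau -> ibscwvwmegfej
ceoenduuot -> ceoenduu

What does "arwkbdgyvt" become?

arwkbdgy

The transformation: delete the last 2 characters.
Doing the same to "arwkbdgyvt": "arwkbdgy".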